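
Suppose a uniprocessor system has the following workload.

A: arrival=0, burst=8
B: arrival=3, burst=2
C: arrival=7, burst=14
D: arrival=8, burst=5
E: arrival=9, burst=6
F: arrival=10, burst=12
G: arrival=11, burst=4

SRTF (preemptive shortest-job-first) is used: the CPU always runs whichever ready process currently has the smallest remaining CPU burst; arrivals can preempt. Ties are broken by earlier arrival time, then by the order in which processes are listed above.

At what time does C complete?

51

Schedule: | A 0-3 | B 3-5 | A 5-10 | D 10-15 | G 15-19 | E 19-25 | F 25-37 | C 37-51 |
Completion: A=10  B=5  C=51  D=15  E=25  F=37  G=19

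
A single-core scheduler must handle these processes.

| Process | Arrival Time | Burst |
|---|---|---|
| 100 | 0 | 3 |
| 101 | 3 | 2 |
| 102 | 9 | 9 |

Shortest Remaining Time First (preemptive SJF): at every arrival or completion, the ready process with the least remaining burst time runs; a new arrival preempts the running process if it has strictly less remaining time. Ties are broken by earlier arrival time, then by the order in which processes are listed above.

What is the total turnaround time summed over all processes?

Timeline: | 100 0-3 | 101 3-5 | idle 5-9 | 102 9-18 |
Completion: 100=3  101=5  102=18
Turnaround (C−A): 100=3  101=2  102=9
Turnaround = completion − arrival: 100=3, 101=2, 102=9
Total turnaround = 3 + 2 + 9 = 14

14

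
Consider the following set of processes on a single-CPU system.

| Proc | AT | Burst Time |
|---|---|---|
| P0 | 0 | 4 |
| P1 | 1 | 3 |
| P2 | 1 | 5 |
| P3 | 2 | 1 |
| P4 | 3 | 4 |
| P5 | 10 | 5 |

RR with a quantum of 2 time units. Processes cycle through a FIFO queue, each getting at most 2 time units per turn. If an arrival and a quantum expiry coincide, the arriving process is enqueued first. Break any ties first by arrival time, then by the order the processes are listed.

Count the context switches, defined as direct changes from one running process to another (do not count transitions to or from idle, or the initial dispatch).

11

Gantt: | P0 0-2 | P1 2-4 | P2 4-6 | P3 6-7 | P0 7-9 | P4 9-11 | P1 11-12 | P2 12-14 | P5 14-16 | P4 16-18 | P2 18-19 | P5 19-22 |
Completion: P0=9  P1=12  P2=19  P3=7  P4=18  P5=22
Turnaround (C−A): P0=9  P1=11  P2=18  P3=5  P4=15  P5=12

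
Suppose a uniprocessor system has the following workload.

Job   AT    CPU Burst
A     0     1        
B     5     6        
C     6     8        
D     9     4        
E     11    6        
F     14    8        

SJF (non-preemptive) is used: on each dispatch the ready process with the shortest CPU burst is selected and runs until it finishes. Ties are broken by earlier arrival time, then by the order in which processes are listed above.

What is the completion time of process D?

Timeline: | A 0-1 | idle 1-5 | B 5-11 | D 11-15 | E 15-21 | C 21-29 | F 29-37 |
Completion: A=1  B=11  C=29  D=15  E=21  F=37
Turnaround (C−A): A=1  B=6  C=23  D=6  E=10  F=23

15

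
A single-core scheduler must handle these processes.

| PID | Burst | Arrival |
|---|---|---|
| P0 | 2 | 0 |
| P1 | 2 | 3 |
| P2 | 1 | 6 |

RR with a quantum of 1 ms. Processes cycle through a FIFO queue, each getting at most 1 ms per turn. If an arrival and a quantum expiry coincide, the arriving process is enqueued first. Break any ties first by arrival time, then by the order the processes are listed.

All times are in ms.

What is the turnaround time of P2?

1

Timeline: | P0 0-2 | idle 2-3 | P1 3-5 | idle 5-6 | P2 6-7 |
Completion: P0=2  P1=5  P2=7
Turnaround (C−A): P0=2  P1=2  P2=1
Turnaround(P2) = completion − arrival = 7 − 6 = 1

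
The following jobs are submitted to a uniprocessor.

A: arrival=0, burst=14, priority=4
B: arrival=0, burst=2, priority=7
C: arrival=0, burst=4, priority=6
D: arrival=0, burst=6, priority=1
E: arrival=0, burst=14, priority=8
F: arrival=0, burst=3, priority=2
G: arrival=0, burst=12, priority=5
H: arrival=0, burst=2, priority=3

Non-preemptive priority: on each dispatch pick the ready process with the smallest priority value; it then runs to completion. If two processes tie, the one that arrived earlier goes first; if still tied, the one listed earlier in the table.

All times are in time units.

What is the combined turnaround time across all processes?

Schedule: | D 0-6 | F 6-9 | H 9-11 | A 11-25 | G 25-37 | C 37-41 | B 41-43 | E 43-57 |
Completion: A=25  B=43  C=41  D=6  E=57  F=9  G=37  H=11
Turnaround = completion − arrival: A=25, B=43, C=41, D=6, E=57, F=9, G=37, H=11
Total turnaround = 25 + 43 + 41 + 6 + 57 + 9 + 37 + 11 = 229

229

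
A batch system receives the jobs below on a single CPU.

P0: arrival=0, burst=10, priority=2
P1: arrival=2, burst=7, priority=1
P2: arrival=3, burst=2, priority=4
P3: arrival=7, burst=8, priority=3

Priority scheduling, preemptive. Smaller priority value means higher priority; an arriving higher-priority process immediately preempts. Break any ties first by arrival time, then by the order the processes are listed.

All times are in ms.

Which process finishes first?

Schedule: | P0 0-2 | P1 2-9 | P0 9-17 | P3 17-25 | P2 25-27 |
Completion: P0=17  P1=9  P2=27  P3=25
Turnaround (C−A): P0=17  P1=7  P2=24  P3=18
Finish order: P1 → P0 → P3 → P2

P1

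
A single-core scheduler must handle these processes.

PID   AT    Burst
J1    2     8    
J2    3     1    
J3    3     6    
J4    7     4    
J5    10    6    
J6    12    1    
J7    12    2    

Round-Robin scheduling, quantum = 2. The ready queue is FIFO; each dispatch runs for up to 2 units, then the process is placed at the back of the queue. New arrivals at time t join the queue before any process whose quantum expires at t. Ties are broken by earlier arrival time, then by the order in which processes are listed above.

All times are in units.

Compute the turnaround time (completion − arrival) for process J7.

10

Schedule: | idle 0-2 | J1 2-4 | J2 4-5 | J3 5-7 | J1 7-9 | J4 9-11 | J3 11-13 | J1 13-15 | J5 15-17 | J4 17-19 | J6 19-20 | J7 20-22 | J3 22-24 | J1 24-26 | J5 26-30 |
Completion: J1=26  J2=5  J3=24  J4=19  J5=30  J6=20  J7=22
Turnaround (C−A): J1=24  J2=2  J3=21  J4=12  J5=20  J6=8  J7=10
Turnaround(J7) = completion − arrival = 22 − 12 = 10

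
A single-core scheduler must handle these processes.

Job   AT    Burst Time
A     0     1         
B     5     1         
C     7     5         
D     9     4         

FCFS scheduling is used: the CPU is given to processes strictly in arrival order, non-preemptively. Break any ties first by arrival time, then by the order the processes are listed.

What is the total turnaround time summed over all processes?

14

Gantt: | A 0-1 | idle 1-5 | B 5-6 | idle 6-7 | C 7-12 | D 12-16 |
Completion: A=1  B=6  C=12  D=16
Turnaround (C−A): A=1  B=1  C=5  D=7
Turnaround = completion − arrival: A=1, B=1, C=5, D=7
Total turnaround = 1 + 1 + 5 + 7 = 14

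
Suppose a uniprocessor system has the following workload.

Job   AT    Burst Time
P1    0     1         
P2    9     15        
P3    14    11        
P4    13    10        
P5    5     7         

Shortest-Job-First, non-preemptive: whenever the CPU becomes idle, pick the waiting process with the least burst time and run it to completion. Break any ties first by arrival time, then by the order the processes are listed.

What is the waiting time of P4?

14

Timeline: | P1 0-1 | idle 1-5 | P5 5-12 | P2 12-27 | P4 27-37 | P3 37-48 |
Completion: P1=1  P2=27  P3=48  P4=37  P5=12
Waiting(P4) = turnaround − burst = 24 − 10 = 14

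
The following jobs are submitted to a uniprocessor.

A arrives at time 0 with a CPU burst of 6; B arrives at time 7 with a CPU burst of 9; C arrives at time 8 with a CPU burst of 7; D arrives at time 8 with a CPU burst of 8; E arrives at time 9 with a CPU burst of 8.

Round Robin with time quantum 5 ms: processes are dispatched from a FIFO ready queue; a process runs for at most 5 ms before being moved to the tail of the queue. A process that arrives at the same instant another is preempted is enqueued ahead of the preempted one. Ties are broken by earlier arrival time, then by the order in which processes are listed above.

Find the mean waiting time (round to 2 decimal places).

Gantt: | A 0-6 | idle 6-7 | B 7-12 | C 12-17 | D 17-22 | E 22-27 | B 27-31 | C 31-33 | D 33-36 | E 36-39 |
Completion: A=6  B=31  C=33  D=36  E=39
Turnaround (C−A): A=6  B=24  C=25  D=28  E=30
Waiting times: A=0, B=15, C=18, D=20, E=22
Average waiting = (0+15+18+20+22) / 5 = 75/5 = 15.00

15.00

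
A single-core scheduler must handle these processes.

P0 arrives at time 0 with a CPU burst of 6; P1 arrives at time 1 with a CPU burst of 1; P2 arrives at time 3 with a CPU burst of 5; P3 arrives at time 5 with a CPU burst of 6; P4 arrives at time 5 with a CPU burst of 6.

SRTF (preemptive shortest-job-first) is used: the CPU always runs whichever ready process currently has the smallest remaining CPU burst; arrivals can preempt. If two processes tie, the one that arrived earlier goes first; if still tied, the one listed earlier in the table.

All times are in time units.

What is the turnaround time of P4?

19

Timeline: | P0 0-1 | P1 1-2 | P0 2-7 | P2 7-12 | P3 12-18 | P4 18-24 |
Completion: P0=7  P1=2  P2=12  P3=18  P4=24
Turnaround (C−A): P0=7  P1=1  P2=9  P3=13  P4=19
Turnaround(P4) = completion − arrival = 24 − 5 = 19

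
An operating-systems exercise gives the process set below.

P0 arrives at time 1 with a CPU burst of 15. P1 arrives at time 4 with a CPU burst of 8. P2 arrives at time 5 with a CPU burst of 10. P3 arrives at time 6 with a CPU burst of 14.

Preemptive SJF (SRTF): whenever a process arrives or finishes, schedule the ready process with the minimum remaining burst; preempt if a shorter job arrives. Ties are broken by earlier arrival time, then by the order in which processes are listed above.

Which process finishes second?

Timeline: | idle 0-1 | P0 1-4 | P1 4-12 | P2 12-22 | P0 22-34 | P3 34-48 |
Completion: P0=34  P1=12  P2=22  P3=48
Turnaround (C−A): P0=33  P1=8  P2=17  P3=42
Finish order: P1 → P2 → P0 → P3

P2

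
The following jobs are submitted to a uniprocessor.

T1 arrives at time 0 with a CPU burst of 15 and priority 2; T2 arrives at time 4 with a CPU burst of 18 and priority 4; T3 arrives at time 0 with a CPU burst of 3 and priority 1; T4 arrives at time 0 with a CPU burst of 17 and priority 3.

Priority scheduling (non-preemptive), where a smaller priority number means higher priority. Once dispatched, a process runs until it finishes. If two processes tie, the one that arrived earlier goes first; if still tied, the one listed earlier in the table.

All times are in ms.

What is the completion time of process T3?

3

Schedule: | T3 0-3 | T1 3-18 | T4 18-35 | T2 35-53 |
Completion: T1=18  T2=53  T3=3  T4=35
Turnaround (C−A): T1=18  T2=49  T3=3  T4=35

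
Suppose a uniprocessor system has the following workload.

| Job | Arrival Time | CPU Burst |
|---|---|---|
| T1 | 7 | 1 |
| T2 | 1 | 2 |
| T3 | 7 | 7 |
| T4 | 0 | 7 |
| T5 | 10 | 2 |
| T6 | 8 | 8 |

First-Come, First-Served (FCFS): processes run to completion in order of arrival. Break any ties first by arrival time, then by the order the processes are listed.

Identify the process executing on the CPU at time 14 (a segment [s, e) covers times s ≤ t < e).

T3

Timeline: | T4 0-7 | T2 7-9 | T1 9-10 | T3 10-17 | T6 17-25 | T5 25-27 |
Completion: T1=10  T2=9  T3=17  T4=7  T5=27  T6=25
Turnaround (C−A): T1=3  T2=8  T3=10  T4=7  T5=17  T6=17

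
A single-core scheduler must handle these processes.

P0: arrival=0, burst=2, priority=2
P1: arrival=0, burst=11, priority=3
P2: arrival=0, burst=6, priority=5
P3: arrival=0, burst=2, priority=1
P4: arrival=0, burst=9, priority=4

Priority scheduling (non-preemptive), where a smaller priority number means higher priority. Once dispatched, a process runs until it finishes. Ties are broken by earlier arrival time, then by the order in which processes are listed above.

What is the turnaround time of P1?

15

Schedule: | P3 0-2 | P0 2-4 | P1 4-15 | P4 15-24 | P2 24-30 |
Completion: P0=4  P1=15  P2=30  P3=2  P4=24
Turnaround(P1) = completion − arrival = 15 − 0 = 15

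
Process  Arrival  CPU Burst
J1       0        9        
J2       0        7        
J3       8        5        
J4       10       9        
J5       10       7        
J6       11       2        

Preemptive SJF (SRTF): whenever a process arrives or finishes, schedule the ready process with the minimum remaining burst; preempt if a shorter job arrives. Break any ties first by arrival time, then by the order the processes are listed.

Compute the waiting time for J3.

0

Gantt: | J2 0-7 | J1 7-8 | J3 8-13 | J6 13-15 | J5 15-22 | J1 22-30 | J4 30-39 |
Completion: J1=30  J2=7  J3=13  J4=39  J5=22  J6=15
Waiting(J3) = turnaround − burst = 5 − 5 = 0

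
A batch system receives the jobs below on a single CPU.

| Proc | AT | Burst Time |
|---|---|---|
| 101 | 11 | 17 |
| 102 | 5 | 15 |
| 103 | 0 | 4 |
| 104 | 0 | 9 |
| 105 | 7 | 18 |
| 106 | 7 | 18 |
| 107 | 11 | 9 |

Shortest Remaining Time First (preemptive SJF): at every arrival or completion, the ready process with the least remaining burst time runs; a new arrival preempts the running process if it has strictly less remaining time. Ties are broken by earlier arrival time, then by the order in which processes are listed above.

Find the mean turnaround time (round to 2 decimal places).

Schedule: | 103 0-4 | 104 4-13 | 107 13-22 | 102 22-37 | 101 37-54 | 105 54-72 | 106 72-90 |
Completion: 101=54  102=37  103=4  104=13  105=72  106=90  107=22
Turnaround (C−A): 101=43  102=32  103=4  104=13  105=65  106=83  107=11
Turnaround times: 101=43, 102=32, 103=4, 104=13, 105=65, 106=83, 107=11
Average turnaround = (43+32+4+13+65+83+11) / 7 = 251/7 = 35.86

35.86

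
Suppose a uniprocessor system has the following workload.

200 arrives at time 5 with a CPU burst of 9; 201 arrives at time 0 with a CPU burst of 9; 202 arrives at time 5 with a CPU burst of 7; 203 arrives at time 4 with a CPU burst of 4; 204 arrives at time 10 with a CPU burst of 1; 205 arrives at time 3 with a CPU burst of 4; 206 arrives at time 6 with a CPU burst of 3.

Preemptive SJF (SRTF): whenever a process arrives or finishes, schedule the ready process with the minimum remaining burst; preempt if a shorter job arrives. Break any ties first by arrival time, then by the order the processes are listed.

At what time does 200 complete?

37

Timeline: | 201 0-3 | 205 3-7 | 206 7-10 | 204 10-11 | 203 11-15 | 201 15-21 | 202 21-28 | 200 28-37 |
Completion: 200=37  201=21  202=28  203=15  204=11  205=7  206=10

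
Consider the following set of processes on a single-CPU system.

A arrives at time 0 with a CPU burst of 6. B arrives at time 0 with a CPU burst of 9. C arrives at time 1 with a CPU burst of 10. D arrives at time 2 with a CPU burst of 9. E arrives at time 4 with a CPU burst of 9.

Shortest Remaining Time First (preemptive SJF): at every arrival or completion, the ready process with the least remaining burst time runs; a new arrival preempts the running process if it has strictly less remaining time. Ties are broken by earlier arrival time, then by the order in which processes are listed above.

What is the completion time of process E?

33

Timeline: | A 0-6 | B 6-15 | D 15-24 | E 24-33 | C 33-43 |
Completion: A=6  B=15  C=43  D=24  E=33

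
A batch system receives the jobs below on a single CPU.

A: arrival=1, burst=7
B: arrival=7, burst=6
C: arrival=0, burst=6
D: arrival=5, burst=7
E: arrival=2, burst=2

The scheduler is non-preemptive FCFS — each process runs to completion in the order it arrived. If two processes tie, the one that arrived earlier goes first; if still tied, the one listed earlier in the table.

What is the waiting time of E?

Timeline: | C 0-6 | A 6-13 | E 13-15 | D 15-22 | B 22-28 |
Completion: A=13  B=28  C=6  D=22  E=15
Waiting(E) = turnaround − burst = 13 − 2 = 11

11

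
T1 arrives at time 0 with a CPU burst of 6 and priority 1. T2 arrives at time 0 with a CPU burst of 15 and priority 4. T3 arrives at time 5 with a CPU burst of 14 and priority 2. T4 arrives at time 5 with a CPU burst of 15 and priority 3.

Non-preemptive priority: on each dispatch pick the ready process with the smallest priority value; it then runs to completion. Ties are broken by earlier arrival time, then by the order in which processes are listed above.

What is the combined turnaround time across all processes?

Schedule: | T1 0-6 | T3 6-20 | T4 20-35 | T2 35-50 |
Completion: T1=6  T2=50  T3=20  T4=35
Turnaround = completion − arrival: T1=6, T2=50, T3=15, T4=30
Total turnaround = 6 + 50 + 15 + 30 = 101

101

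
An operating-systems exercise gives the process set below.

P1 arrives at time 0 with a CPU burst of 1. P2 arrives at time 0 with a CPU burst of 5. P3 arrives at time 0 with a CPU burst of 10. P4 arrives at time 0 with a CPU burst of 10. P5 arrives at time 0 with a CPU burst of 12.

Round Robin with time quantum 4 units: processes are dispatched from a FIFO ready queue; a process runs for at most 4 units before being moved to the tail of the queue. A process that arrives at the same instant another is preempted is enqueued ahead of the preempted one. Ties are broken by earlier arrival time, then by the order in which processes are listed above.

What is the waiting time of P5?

Gantt: | P1 0-1 | P2 1-5 | P3 5-9 | P4 9-13 | P5 13-17 | P2 17-18 | P3 18-22 | P4 22-26 | P5 26-30 | P3 30-32 | P4 32-34 | P5 34-38 |
Completion: P1=1  P2=18  P3=32  P4=34  P5=38
Waiting(P5) = turnaround − burst = 38 − 12 = 26

26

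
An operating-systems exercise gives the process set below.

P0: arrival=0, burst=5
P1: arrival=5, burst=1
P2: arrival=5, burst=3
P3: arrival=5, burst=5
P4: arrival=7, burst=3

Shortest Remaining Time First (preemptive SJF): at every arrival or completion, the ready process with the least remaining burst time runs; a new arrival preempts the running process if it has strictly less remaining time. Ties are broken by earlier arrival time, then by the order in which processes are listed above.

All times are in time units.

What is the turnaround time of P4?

5

Gantt: | P0 0-5 | P1 5-6 | P2 6-9 | P4 9-12 | P3 12-17 |
Completion: P0=5  P1=6  P2=9  P3=17  P4=12
Turnaround(P4) = completion − arrival = 12 − 7 = 5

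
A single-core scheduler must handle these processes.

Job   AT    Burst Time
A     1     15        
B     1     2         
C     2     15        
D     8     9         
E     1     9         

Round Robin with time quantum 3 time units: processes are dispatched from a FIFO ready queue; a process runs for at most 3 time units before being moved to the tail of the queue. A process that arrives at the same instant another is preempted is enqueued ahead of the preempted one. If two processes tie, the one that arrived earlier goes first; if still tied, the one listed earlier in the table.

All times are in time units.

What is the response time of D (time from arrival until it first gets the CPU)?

7

Timeline: | idle 0-1 | A 1-4 | B 4-6 | E 6-9 | C 9-12 | A 12-15 | D 15-18 | E 18-21 | C 21-24 | A 24-27 | D 27-30 | E 30-33 | C 33-36 | A 36-39 | D 39-42 | C 42-45 | A 45-48 | C 48-51 |
Completion: A=48  B=6  C=51  D=42  E=33
Turnaround (C−A): A=47  B=5  C=49  D=34  E=32
Response(D) = first start − arrival = 15 − 8 = 7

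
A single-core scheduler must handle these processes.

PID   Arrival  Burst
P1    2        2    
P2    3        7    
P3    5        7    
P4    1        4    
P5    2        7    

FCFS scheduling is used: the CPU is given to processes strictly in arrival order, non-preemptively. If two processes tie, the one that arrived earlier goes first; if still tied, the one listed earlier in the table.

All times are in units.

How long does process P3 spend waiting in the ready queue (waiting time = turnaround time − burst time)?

Schedule: | idle 0-1 | P4 1-5 | P1 5-7 | P5 7-14 | P2 14-21 | P3 21-28 |
Completion: P1=7  P2=21  P3=28  P4=5  P5=14
Turnaround (C−A): P1=5  P2=18  P3=23  P4=4  P5=12
Waiting(P3) = turnaround − burst = 23 − 7 = 16

16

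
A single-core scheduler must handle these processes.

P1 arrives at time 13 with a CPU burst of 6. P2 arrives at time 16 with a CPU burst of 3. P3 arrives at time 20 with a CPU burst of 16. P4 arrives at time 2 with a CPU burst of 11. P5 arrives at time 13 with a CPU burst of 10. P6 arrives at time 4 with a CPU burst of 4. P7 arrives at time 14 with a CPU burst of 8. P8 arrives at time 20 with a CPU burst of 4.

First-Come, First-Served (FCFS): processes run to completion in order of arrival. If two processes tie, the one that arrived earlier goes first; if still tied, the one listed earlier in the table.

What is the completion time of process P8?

Timeline: | idle 0-2 | P4 2-13 | P6 13-17 | P1 17-23 | P5 23-33 | P7 33-41 | P2 41-44 | P3 44-60 | P8 60-64 |
Completion: P1=23  P2=44  P3=60  P4=13  P5=33  P6=17  P7=41  P8=64
Turnaround (C−A): P1=10  P2=28  P3=40  P4=11  P5=20  P6=13  P7=27  P8=44

64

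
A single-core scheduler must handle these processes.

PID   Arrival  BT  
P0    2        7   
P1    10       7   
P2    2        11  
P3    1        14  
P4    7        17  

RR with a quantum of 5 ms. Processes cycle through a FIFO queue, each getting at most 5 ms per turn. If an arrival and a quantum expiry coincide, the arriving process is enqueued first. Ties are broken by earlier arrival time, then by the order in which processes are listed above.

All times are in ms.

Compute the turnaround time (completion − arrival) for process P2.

Timeline: | idle 0-1 | P3 1-6 | P0 6-11 | P2 11-16 | P3 16-21 | P4 21-26 | P1 26-31 | P0 31-33 | P2 33-38 | P3 38-42 | P4 42-47 | P1 47-49 | P2 49-50 | P4 50-57 |
Completion: P0=33  P1=49  P2=50  P3=42  P4=57
Turnaround(P2) = completion − arrival = 50 − 2 = 48

48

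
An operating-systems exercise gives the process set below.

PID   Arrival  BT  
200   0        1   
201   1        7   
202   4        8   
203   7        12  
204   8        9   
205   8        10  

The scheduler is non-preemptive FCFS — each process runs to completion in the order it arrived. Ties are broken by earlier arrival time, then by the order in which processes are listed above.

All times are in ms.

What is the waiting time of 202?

Gantt: | 200 0-1 | 201 1-8 | 202 8-16 | 203 16-28 | 204 28-37 | 205 37-47 |
Completion: 200=1  201=8  202=16  203=28  204=37  205=47
Waiting(202) = turnaround − burst = 12 − 8 = 4

4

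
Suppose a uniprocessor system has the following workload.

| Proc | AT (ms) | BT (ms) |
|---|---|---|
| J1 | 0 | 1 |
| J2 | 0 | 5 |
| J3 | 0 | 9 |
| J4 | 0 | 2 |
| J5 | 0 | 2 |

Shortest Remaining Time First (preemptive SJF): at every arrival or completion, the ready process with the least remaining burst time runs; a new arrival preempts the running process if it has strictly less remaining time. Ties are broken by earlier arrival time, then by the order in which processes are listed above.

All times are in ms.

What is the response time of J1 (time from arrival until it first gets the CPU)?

Gantt: | J1 0-1 | J4 1-3 | J5 3-5 | J2 5-10 | J3 10-19 |
Completion: J1=1  J2=10  J3=19  J4=3  J5=5
Turnaround (C−A): J1=1  J2=10  J3=19  J4=3  J5=5
Response(J1) = first start − arrival = 0 − 0 = 0

0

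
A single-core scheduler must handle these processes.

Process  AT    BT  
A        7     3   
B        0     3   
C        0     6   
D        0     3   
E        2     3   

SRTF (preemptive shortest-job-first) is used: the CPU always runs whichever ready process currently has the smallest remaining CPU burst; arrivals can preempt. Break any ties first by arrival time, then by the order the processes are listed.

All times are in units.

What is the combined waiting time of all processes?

Timeline: | B 0-3 | D 3-6 | E 6-9 | A 9-12 | C 12-18 |
Completion: A=12  B=3  C=18  D=6  E=9
Turnaround (C−A): A=5  B=3  C=18  D=6  E=7
Waiting = turnaround − burst: A=2, B=0, C=12, D=3, E=4
Total waiting = 2 + 0 + 12 + 3 + 4 = 21

21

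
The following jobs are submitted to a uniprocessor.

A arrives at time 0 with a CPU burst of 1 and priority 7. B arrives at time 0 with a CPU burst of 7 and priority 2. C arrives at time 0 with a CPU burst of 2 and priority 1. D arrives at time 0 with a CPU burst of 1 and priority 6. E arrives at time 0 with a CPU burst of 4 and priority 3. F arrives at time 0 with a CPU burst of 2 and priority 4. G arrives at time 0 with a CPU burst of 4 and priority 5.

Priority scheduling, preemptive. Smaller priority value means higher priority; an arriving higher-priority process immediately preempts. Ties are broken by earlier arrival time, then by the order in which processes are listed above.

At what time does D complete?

Gantt: | C 0-2 | B 2-9 | E 9-13 | F 13-15 | G 15-19 | D 19-20 | A 20-21 |
Completion: A=21  B=9  C=2  D=20  E=13  F=15  G=19

20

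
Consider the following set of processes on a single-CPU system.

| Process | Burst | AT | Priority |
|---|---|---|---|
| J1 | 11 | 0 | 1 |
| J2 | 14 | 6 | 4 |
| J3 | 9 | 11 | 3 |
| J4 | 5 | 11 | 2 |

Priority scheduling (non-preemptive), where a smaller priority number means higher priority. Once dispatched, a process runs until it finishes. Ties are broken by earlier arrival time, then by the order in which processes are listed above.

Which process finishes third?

J3

Gantt: | J1 0-11 | J4 11-16 | J3 16-25 | J2 25-39 |
Completion: J1=11  J2=39  J3=25  J4=16
Turnaround (C−A): J1=11  J2=33  J3=14  J4=5
Finish order: J1 → J4 → J3 → J2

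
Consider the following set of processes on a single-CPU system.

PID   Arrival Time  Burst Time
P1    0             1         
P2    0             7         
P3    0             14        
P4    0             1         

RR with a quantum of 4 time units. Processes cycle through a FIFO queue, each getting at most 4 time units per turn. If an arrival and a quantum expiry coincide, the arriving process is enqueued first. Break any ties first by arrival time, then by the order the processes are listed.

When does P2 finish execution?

Schedule: | P1 0-1 | P2 1-5 | P3 5-9 | P4 9-10 | P2 10-13 | P3 13-23 |
Completion: P1=1  P2=13  P3=23  P4=10
Turnaround (C−A): P1=1  P2=13  P3=23  P4=10

13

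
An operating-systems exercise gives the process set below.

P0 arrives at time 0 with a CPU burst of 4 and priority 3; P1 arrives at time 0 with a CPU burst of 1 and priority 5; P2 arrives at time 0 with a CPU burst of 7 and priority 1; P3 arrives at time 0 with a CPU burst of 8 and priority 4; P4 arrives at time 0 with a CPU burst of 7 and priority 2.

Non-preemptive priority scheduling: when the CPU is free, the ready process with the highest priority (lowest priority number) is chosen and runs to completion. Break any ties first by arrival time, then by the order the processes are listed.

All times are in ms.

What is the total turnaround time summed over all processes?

92

Gantt: | P2 0-7 | P4 7-14 | P0 14-18 | P3 18-26 | P1 26-27 |
Completion: P0=18  P1=27  P2=7  P3=26  P4=14
Turnaround (C−A): P0=18  P1=27  P2=7  P3=26  P4=14
Turnaround = completion − arrival: P0=18, P1=27, P2=7, P3=26, P4=14
Total turnaround = 18 + 27 + 7 + 26 + 14 = 92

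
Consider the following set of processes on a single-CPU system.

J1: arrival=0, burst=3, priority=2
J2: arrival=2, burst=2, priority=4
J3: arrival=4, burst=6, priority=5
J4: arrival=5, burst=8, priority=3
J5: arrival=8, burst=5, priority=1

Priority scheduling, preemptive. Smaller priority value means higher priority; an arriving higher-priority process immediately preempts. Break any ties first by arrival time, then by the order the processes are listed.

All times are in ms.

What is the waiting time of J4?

Schedule: | J1 0-3 | J2 3-5 | J4 5-8 | J5 8-13 | J4 13-18 | J3 18-24 |
Completion: J1=3  J2=5  J3=24  J4=18  J5=13
Waiting(J4) = turnaround − burst = 13 − 8 = 5

5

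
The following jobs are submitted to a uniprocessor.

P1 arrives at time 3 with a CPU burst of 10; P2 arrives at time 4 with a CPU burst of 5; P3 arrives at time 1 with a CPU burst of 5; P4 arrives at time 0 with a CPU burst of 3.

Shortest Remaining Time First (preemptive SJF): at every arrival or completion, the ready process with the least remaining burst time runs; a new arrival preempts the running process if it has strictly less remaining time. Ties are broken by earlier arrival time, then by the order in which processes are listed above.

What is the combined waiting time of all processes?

Timeline: | P4 0-3 | P3 3-8 | P2 8-13 | P1 13-23 |
Completion: P1=23  P2=13  P3=8  P4=3
Turnaround (C−A): P1=20  P2=9  P3=7  P4=3
Waiting = turnaround − burst: P1=10, P2=4, P3=2, P4=0
Total waiting = 10 + 4 + 2 + 0 = 16

16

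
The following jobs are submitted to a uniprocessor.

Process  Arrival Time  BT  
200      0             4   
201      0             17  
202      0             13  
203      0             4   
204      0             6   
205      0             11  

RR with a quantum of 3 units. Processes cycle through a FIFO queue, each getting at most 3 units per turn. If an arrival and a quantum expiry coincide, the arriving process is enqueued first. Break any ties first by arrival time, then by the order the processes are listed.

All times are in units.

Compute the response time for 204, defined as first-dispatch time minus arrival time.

12

Timeline: | 200 0-3 | 201 3-6 | 202 6-9 | 203 9-12 | 204 12-15 | 205 15-18 | 200 18-19 | 201 19-22 | 202 22-25 | 203 25-26 | 204 26-29 | 205 29-32 | 201 32-35 | 202 35-38 | 205 38-41 | 201 41-44 | 202 44-47 | 205 47-49 | 201 49-52 | 202 52-53 | 201 53-55 |
Completion: 200=19  201=55  202=53  203=26  204=29  205=49
Turnaround (C−A): 200=19  201=55  202=53  203=26  204=29  205=49
Response(204) = first start − arrival = 12 − 0 = 12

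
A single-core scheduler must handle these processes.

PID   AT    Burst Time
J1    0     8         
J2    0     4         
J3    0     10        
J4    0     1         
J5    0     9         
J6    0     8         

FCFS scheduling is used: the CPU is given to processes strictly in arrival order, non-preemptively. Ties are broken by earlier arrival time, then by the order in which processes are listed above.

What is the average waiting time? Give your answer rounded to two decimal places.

Gantt: | J1 0-8 | J2 8-12 | J3 12-22 | J4 22-23 | J5 23-32 | J6 32-40 |
Completion: J1=8  J2=12  J3=22  J4=23  J5=32  J6=40
Turnaround (C−A): J1=8  J2=12  J3=22  J4=23  J5=32  J6=40
Waiting times: J1=0, J2=8, J3=12, J4=22, J5=23, J6=32
Average waiting = (0+8+12+22+23+32) / 6 = 97/6 = 16.17

16.17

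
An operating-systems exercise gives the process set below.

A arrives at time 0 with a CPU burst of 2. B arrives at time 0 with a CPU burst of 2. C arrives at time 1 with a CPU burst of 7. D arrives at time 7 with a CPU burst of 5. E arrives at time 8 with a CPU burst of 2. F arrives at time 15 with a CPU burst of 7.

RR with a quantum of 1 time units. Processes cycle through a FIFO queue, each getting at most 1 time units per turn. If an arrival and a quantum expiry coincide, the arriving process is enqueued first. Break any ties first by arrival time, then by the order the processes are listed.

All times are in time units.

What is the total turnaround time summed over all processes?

53

Schedule: | A 0-1 | B 1-2 | C 2-3 | A 3-4 | B 4-5 | C 5-7 | D 7-8 | C 8-9 | E 9-10 | D 10-11 | C 11-12 | E 12-13 | D 13-14 | C 14-15 | D 15-16 | F 16-17 | C 17-18 | D 18-19 | F 19-25 |
Completion: A=4  B=5  C=18  D=19  E=13  F=25
Turnaround = completion − arrival: A=4, B=5, C=17, D=12, E=5, F=10
Total turnaround = 4 + 5 + 17 + 12 + 5 + 10 = 53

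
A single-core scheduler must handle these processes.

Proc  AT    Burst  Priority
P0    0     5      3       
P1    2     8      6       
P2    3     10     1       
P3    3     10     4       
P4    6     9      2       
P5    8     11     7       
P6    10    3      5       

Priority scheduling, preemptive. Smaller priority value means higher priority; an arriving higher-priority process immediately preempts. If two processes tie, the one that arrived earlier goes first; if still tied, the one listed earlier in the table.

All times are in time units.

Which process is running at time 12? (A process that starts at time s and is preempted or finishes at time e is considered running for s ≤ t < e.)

P2

Gantt: | P0 0-3 | P2 3-13 | P4 13-22 | P0 22-24 | P3 24-34 | P6 34-37 | P1 37-45 | P5 45-56 |
Completion: P0=24  P1=45  P2=13  P3=34  P4=22  P5=56  P6=37
Turnaround (C−A): P0=24  P1=43  P2=10  P3=31  P4=16  P5=48  P6=27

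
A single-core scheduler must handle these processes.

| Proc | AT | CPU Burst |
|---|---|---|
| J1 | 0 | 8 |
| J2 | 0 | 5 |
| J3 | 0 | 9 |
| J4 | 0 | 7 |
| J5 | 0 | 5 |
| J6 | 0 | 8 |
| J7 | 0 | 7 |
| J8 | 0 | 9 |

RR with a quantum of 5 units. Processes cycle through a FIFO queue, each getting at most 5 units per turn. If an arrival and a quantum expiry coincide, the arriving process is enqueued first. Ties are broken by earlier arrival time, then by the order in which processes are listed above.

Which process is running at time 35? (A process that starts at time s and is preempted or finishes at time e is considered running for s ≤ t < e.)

Gantt: | J1 0-5 | J2 5-10 | J3 10-15 | J4 15-20 | J5 20-25 | J6 25-30 | J7 30-35 | J8 35-40 | J1 40-43 | J3 43-47 | J4 47-49 | J6 49-52 | J7 52-54 | J8 54-58 |
Completion: J1=43  J2=10  J3=47  J4=49  J5=25  J6=52  J7=54  J8=58
Turnaround (C−A): J1=43  J2=10  J3=47  J4=49  J5=25  J6=52  J7=54  J8=58

J8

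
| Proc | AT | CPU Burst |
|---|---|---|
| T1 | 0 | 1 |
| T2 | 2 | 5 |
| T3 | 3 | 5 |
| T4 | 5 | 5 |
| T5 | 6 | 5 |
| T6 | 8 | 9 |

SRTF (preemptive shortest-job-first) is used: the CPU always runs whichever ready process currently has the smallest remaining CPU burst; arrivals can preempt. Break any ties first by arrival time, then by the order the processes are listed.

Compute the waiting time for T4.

Gantt: | T1 0-1 | idle 1-2 | T2 2-7 | T3 7-12 | T4 12-17 | T5 17-22 | T6 22-31 |
Completion: T1=1  T2=7  T3=12  T4=17  T5=22  T6=31
Turnaround (C−A): T1=1  T2=5  T3=9  T4=12  T5=16  T6=23
Waiting(T4) = turnaround − burst = 12 − 5 = 7

7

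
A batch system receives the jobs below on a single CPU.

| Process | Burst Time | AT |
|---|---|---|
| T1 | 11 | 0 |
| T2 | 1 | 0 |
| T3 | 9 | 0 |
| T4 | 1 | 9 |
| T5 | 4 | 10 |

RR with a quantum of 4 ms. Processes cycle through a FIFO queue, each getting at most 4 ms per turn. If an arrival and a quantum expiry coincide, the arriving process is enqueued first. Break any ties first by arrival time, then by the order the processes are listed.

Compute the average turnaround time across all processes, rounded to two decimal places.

14.60

Timeline: | T1 0-4 | T2 4-5 | T3 5-9 | T1 9-13 | T4 13-14 | T3 14-18 | T5 18-22 | T1 22-25 | T3 25-26 |
Completion: T1=25  T2=5  T3=26  T4=14  T5=22
Turnaround times: T1=25, T2=5, T3=26, T4=5, T5=12
Average turnaround = (25+5+26+5+12) / 5 = 73/5 = 14.60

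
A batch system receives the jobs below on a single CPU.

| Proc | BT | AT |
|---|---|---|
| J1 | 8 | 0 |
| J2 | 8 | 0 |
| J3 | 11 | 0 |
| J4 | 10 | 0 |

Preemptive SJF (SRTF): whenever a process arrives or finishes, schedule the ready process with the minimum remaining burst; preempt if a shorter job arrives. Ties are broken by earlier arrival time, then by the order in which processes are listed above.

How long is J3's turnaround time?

37

Schedule: | J1 0-8 | J2 8-16 | J4 16-26 | J3 26-37 |
Completion: J1=8  J2=16  J3=37  J4=26
Turnaround (C−A): J1=8  J2=16  J3=37  J4=26
Turnaround(J3) = completion − arrival = 37 − 0 = 37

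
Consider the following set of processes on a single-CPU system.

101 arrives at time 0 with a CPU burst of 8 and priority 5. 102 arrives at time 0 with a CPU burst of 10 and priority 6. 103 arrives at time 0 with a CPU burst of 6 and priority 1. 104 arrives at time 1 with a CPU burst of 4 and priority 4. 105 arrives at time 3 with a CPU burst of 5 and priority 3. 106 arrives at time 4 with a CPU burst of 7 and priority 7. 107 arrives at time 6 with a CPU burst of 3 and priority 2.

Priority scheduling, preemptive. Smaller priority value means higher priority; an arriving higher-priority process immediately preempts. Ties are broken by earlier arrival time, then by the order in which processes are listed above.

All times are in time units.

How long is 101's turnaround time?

26

Gantt: | 103 0-6 | 107 6-9 | 105 9-14 | 104 14-18 | 101 18-26 | 102 26-36 | 106 36-43 |
Completion: 101=26  102=36  103=6  104=18  105=14  106=43  107=9
Turnaround(101) = completion − arrival = 26 − 0 = 26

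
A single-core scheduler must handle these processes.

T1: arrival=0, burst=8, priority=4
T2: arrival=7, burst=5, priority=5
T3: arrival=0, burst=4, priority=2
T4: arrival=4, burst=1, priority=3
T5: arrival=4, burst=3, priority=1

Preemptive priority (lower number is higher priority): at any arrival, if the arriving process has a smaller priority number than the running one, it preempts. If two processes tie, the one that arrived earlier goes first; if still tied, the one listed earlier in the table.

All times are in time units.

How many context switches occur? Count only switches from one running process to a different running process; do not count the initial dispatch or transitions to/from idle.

4

Schedule: | T3 0-4 | T5 4-7 | T4 7-8 | T1 8-16 | T2 16-21 |
Completion: T1=16  T2=21  T3=4  T4=8  T5=7
Turnaround (C−A): T1=16  T2=14  T3=4  T4=4  T5=3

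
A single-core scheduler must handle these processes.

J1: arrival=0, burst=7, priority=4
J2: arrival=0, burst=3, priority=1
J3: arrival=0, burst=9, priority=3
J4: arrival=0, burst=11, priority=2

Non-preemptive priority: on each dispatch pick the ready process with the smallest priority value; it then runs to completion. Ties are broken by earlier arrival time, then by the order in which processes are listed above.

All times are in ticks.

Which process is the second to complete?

Gantt: | J2 0-3 | J4 3-14 | J3 14-23 | J1 23-30 |
Completion: J1=30  J2=3  J3=23  J4=14
Turnaround (C−A): J1=30  J2=3  J3=23  J4=14
Finish order: J2 → J4 → J3 → J1

J4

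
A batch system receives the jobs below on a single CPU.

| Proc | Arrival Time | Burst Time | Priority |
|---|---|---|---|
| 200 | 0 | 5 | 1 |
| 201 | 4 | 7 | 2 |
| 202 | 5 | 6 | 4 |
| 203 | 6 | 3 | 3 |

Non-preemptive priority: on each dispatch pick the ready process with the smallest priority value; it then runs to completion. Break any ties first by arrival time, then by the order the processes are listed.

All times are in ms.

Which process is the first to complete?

200

Gantt: | 200 0-5 | 201 5-12 | 203 12-15 | 202 15-21 |
Completion: 200=5  201=12  202=21  203=15
Turnaround (C−A): 200=5  201=8  202=16  203=9
Finish order: 200 → 201 → 203 → 202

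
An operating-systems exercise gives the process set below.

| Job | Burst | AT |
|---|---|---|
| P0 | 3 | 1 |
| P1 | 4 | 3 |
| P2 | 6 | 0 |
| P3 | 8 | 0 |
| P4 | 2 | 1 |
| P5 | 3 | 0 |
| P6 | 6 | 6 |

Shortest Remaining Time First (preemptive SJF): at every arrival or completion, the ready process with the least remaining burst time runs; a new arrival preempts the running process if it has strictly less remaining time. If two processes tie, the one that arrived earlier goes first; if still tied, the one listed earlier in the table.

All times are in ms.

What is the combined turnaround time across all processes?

Gantt: | P5 0-3 | P4 3-5 | P0 5-8 | P1 8-12 | P2 12-18 | P6 18-24 | P3 24-32 |
Completion: P0=8  P1=12  P2=18  P3=32  P4=5  P5=3  P6=24
Turnaround = completion − arrival: P0=7, P1=9, P2=18, P3=32, P4=4, P5=3, P6=18
Total turnaround = 7 + 9 + 18 + 32 + 4 + 3 + 18 = 91

91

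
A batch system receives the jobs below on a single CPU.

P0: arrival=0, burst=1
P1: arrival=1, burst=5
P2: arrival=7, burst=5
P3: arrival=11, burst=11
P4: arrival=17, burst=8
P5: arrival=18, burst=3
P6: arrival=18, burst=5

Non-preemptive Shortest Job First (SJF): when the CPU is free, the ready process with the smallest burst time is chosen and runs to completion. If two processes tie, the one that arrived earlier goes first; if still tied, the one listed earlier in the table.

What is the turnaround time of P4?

22

Gantt: | P0 0-1 | P1 1-6 | idle 6-7 | P2 7-12 | P3 12-23 | P5 23-26 | P6 26-31 | P4 31-39 |
Completion: P0=1  P1=6  P2=12  P3=23  P4=39  P5=26  P6=31
Turnaround (C−A): P0=1  P1=5  P2=5  P3=12  P4=22  P5=8  P6=13
Turnaround(P4) = completion − arrival = 39 − 17 = 22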